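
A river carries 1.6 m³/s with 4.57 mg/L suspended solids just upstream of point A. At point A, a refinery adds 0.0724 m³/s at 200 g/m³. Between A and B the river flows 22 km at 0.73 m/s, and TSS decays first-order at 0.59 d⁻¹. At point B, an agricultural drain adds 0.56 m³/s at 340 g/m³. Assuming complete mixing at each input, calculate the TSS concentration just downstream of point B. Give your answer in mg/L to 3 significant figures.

93.2 mg/L

After input A: C = (1.6·4.57 + 0.0724·200) / 1.672 = 13.03 mg/L.
Over the 22 km reach to input B (t = 3.014e+04 s = 0.3488 d), decay gives C = 13.03·exp(−0.59·0.3488) = 10.61 mg/L.
After input B: C = (1.672·10.61 + 0.56·340) / 2.232 = 93.24 mg/L.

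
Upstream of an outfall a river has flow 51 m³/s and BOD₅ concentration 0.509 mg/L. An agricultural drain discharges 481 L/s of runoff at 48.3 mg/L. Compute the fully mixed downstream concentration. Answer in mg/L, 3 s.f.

481 L/s = 0.481 m³/s.
Conservation of mass across the mixing zone: C = (0.481·48.3 + 51·0.509) / (0.481 + 51) = 49.19/51.48 = 0.9555 mg/L.

0.956 mg/L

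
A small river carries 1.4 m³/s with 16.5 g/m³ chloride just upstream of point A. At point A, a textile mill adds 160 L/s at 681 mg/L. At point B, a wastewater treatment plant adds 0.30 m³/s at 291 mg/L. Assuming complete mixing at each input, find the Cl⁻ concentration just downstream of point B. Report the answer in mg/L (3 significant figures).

160 L/s = 0.16 m³/s.
After input A: C = (1.4·16.5 + 0.16·681) / 1.56 = 84.65 mg/L.
After input B: C = (1.56·84.65 + 0.3·291) / 1.86 = 117.9 mg/L.

118 mg/L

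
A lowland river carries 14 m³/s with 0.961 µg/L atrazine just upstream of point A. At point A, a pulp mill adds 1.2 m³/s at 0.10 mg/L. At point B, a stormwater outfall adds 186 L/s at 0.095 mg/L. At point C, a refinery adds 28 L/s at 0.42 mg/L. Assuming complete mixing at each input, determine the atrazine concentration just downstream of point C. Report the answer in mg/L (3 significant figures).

0.961 µg/L = 0.000961 mg/L.
After input A: C = (14·0.000961 + 1.2·0.1) / 15.2 = 0.00878 mg/L.
186 L/s = 0.186 m³/s.
After input B: C = (15.2·0.00878 + 0.186·0.095) / 15.39 = 0.009822 mg/L.
28 L/s = 0.028 m³/s.
After input C: C = (15.39·0.009822 + 0.028·0.42) / 15.41 = 0.01057 mg/L.

0.0106 mg/L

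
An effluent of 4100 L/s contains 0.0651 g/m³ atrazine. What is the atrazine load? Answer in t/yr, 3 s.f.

8.42 t/yr

4100 L/s = 4.1 m³/s.
Mass flux = Q·C = 4.1 m³/s × 0.0651 g/m³ = 0.2669 g/s.
= 0.2669 g/s × 31.56 = 8.423 t/yr.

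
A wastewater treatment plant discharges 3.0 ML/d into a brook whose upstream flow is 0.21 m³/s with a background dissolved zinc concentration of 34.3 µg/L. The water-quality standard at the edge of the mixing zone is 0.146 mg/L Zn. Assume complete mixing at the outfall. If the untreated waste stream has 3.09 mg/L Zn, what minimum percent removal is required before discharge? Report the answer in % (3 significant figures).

3.0 ML/d = 0.03472 m³/s.
34.3 µg/L = 0.0343 mg/L.
Mass balance: 0.146·0.2447 = 0.03472·Cₑ + 0.21·0.0343.
Cₑ = (0.03573 − 0.007203) / 0.03472 = 0.8216 mg/L.
Required removal = 1 − 0.8216/3.09 = 73.41 %.

73.4 %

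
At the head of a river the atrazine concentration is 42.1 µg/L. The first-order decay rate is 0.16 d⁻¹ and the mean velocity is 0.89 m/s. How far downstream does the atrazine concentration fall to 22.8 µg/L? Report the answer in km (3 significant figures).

From C = C₀·e^(−kt), t = ln(C₀/C)/k = ln(42.1/22.8)/0.16 = 0.6133/0.16 = 3.833 d.
Distance = v·t = 0.89 m/s × 3.312e+05 s = 2.947e+05 m = 294.7 km.

295 km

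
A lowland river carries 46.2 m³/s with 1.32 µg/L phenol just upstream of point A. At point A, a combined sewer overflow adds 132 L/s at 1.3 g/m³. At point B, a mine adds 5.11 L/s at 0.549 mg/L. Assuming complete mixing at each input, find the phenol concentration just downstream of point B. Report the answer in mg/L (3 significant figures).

0.00508 mg/L

1.32 µg/L = 0.00132 mg/L.
132 L/s = 0.132 m³/s.
After input A: C = (46.2·0.00132 + 0.132·1.3) / 46.33 = 0.00502 mg/L.
5.11 L/s = 0.00511 m³/s.
After input B: C = (46.33·0.00502 + 0.00511·0.549) / 46.34 = 0.00508 mg/L.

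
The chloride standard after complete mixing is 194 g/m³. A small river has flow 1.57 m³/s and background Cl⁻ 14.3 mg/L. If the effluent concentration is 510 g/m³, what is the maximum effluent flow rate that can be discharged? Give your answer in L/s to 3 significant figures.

Mass balance at complete mixing: C_std·(Q_w + Q_r) = Q_w·C_e + Q_r·C_b.
Rearranging, Q_w = Q_r·(C_std − C_b)/(C_e − C_std) = 1.57·(194 − 14.3) / (510 − 194) = 0.8928 m³/s.
= 892.8 L/s.

893 L/s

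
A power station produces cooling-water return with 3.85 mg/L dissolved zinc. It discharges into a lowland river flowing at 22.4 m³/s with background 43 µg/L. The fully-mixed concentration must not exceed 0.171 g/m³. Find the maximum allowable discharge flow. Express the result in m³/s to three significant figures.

0.779 m³/s

43 µg/L = 0.043 mg/L.
Mass balance at complete mixing: C_std·(Q_w + Q_r) = Q_w·C_e + Q_r·C_b.
Rearranging, Q_w = Q_r·(C_std − C_b)/(C_e − C_std) = 22.4·(0.171 − 0.043) / (3.85 − 0.171) = 0.7793 m³/s.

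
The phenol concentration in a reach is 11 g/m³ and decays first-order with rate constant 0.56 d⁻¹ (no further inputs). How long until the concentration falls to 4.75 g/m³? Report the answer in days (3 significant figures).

t = ln(C₀/C)/k = ln(11/4.75)/0.56 = 0.8398/0.56 = 1.5 d.

1.50 d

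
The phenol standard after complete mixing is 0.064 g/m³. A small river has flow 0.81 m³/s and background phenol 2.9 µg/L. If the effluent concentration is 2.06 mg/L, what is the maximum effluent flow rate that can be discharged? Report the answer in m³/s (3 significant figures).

2.9 µg/L = 0.0029 mg/L.
Mass balance at complete mixing: C_std·(Q_w + Q_r) = Q_w·C_e + Q_r·C_b.
Rearranging, Q_w = Q_r·(C_std − C_b)/(C_e − C_std) = 0.81·(0.064 − 0.0029) / (2.06 − 0.064) = 0.0248 m³/s.

0.0248 m³/s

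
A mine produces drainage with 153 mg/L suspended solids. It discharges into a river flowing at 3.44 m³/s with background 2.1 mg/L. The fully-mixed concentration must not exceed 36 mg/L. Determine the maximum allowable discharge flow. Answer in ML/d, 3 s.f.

Mass balance at complete mixing: C_std·(Q_w + Q_r) = Q_w·C_e + Q_r·C_b.
Rearranging, Q_w = Q_r·(C_std − C_b)/(C_e − C_std) = 3.44·(36 − 2.1) / (153 − 36) = 0.9967 m³/s.
= 86.12 ML/d.

86.1 ML/d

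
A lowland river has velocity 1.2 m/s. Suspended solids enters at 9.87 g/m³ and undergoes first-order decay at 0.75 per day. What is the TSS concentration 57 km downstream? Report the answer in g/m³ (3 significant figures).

Travel time t = 57 km / 1.2 m/s = 5.7e+04/1.2 = 4.75e+04 s = 0.5498 d.
First-order decay: C = 9.87·exp(−0.75·0.5498) = 9.87·0.6621 = 6.535 g/m³.

6.54 g/m³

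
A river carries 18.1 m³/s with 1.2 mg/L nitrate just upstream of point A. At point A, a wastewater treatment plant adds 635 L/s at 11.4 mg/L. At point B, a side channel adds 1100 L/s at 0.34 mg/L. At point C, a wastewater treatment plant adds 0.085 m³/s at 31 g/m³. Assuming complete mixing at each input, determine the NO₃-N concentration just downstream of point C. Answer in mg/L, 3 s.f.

1.60 mg/L

635 L/s = 0.635 m³/s.
After input A: C = (18.1·1.2 + 0.635·11.4) / 18.74 = 1.546 mg/L.
1100 L/s = 1.1 m³/s.
After input B: C = (18.74·1.546 + 1.1·0.34) / 19.84 = 1.479 mg/L.
After input C: C = (19.84·1.479 + 0.085·31) / 19.92 = 1.605 mg/L.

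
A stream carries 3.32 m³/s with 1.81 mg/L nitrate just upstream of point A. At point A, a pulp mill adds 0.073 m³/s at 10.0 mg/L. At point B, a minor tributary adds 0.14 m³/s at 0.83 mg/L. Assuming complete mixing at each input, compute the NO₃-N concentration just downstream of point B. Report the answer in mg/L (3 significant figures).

After input A: C = (3.32·1.81 + 0.073·10) / 3.393 = 1.986 mg/L.
After input B: C = (3.393·1.986 + 0.14·0.83) / 3.533 = 1.94 mg/L.

1.94 mg/L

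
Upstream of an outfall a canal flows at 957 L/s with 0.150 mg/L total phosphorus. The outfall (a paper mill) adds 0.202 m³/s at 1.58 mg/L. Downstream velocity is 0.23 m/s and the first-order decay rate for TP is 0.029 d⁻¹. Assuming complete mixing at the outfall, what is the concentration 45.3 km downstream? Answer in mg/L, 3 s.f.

0.374 mg/L

957 L/s = 0.957 m³/s.
After complete mixing, C₀ = (0.202·1.58 + 0.957·0.15) / 1.159 = 0.3992 mg/L.
Travel time t = 4.53e+04 m / 0.23 m/s = 1.97e+05 s = 2.28 d.
C = 0.3992·exp(−0.029·2.28) = 0.3992·0.936 = 0.3737 mg/L.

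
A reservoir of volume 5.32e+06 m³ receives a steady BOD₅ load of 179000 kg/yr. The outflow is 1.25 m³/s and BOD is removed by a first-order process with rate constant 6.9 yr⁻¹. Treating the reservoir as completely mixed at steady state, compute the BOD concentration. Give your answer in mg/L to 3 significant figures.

Outflow Q = 1.25 m³/s × 3.156e+07 s/yr = 3.945e+07 m³/yr.
Steady-state CSTR mass balance: W = Q·C + k·V·C, so C = W/(Q + kV).
Q + kV = 3.945e+07 + 6.9·5.32e+06 = 7.616e+07 m³/yr.
C = 179000/7.616e+07 = 0.00235 kg/m³ = 2.35 mg/L.

2.35 mg/L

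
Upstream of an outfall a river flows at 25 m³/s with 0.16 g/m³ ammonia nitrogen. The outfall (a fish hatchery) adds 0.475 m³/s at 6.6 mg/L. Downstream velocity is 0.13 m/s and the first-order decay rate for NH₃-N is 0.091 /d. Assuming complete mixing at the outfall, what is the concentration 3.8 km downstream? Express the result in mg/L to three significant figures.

After complete mixing, C₀ = (0.475·6.6 + 25·0.16) / 25.48 = 0.2801 mg/L.
Travel time t = 3800 m / 0.13 m/s = 2.923e+04 s = 0.3383 d.
C = 0.2801·exp(−0.091·0.3383) = 0.2801·0.9697 = 0.2716 mg/L.

0.272 mg/L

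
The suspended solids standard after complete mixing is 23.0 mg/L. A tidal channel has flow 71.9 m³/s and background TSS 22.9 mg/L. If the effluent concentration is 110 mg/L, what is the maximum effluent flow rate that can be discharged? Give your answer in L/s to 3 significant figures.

Mass balance at complete mixing: C_std·(Q_w + Q_r) = Q_w·C_e + Q_r·C_b.
Rearranging, Q_w = Q_r·(C_std − C_b)/(C_e − C_std) = 71.9·(23 − 22.9) / (110 − 23) = 0.08264 m³/s.
= 82.64 L/s.

82.6 L/s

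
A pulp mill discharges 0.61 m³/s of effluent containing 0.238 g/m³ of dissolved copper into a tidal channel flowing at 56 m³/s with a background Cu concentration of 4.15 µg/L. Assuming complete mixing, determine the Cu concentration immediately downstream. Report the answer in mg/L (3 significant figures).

4.15 µg/L = 0.00415 mg/L.
Conservation of mass across the mixing zone: C = (0.61·0.238 + 56·0.00415) / (0.61 + 56) = 0.3776/56.61 = 0.00667 mg/L.

0.00667 mg/L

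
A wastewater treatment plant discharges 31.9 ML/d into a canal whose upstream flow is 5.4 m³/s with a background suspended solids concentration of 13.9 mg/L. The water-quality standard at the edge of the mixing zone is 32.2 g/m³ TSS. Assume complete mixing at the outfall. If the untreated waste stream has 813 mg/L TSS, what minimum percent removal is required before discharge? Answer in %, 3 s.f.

63.1 %

31.9 ML/d = 0.3692 m³/s.
Mass balance: 32.2·5.769 = 0.3692·Cₑ + 5.4·13.9.
Cₑ = (185.8 − 75.06) / 0.3692 = 299.9 mg/L.
Required removal = 1 − 299.9/813 = 63.12 %.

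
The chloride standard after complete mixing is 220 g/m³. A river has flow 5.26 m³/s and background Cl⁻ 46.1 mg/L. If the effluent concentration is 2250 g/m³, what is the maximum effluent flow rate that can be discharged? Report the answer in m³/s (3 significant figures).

0.451 m³/s

Mass balance at complete mixing: C_std·(Q_w + Q_r) = Q_w·C_e + Q_r·C_b.
Rearranging, Q_w = Q_r·(C_std − C_b)/(C_e − C_std) = 5.26·(220 − 46.1) / (2250 − 220) = 0.4506 m³/s.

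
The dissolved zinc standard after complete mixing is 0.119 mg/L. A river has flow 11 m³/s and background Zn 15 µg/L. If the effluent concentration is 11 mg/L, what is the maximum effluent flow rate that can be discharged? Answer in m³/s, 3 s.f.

0.105 m³/s

15 µg/L = 0.015 mg/L.
Mass balance at complete mixing: C_std·(Q_w + Q_r) = Q_w·C_e + Q_r·C_b.
Rearranging, Q_w = Q_r·(C_std − C_b)/(C_e − C_std) = 11·(0.119 − 0.015) / (11 − 0.119) = 0.1051 m³/s.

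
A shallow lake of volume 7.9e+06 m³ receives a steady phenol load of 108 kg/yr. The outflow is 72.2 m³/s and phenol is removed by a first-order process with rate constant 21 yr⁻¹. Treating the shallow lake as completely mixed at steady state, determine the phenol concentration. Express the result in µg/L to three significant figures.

Outflow Q = 72.2 m³/s × 3.156e+07 s/yr = 2.278e+09 m³/yr.
Steady-state CSTR mass balance: W = Q·C + k·V·C, so C = W/(Q + kV).
Q + kV = 2.278e+09 + 21·7.9e+06 = 2.444e+09 m³/yr.
C = 108/2.444e+09 = 4.418e-08 kg/m³ = 4.418e-05 mg/L = 0.04418 µg/L.

0.0442 µg/L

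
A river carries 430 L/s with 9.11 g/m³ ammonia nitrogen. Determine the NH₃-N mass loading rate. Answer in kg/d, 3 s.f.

430 L/s = 0.43 m³/s.
Mass flux = Q·C = 0.43 m³/s × 9.11 g/m³ = 3.917 g/s.
= 3.917 g/s × 86.4 = 338.5 kg/d.

338 kg/d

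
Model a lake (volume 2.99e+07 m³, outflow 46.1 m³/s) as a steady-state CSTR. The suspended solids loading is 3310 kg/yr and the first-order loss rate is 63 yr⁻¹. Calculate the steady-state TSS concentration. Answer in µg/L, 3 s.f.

Outflow Q = 46.1 m³/s × 3.156e+07 s/yr = 1.455e+09 m³/yr.
Steady-state CSTR mass balance: W = Q·C + k·V·C, so C = W/(Q + kV).
Q + kV = 1.455e+09 + 63·2.99e+07 = 3.339e+09 m³/yr.
C = 3310/3.339e+09 = 9.915e-07 kg/m³ = 0.0009915 mg/L = 0.9915 µg/L.

0.991 µg/L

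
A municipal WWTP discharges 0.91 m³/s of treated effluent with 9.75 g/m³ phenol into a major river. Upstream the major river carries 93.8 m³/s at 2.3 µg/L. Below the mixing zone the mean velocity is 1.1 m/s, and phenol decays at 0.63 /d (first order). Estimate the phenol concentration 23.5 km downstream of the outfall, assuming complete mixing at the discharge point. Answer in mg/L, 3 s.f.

0.0821 mg/L

2.3 µg/L = 0.0023 mg/L.
After complete mixing, C₀ = (0.91·9.75 + 93.8·0.0023) / 94.71 = 0.09596 mg/L.
Travel time t = 2.35e+04 m / 1.1 m/s = 2.136e+04 s = 0.2473 d.
C = 0.09596·exp(−0.63·0.2473) = 0.09596·0.8558 = 0.08212 mg/L.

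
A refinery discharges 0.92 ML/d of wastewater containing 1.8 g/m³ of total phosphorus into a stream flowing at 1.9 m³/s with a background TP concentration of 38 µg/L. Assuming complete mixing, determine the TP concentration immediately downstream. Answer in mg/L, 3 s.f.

0.92 ML/d = 0.01065 m³/s.
38 µg/L = 0.038 mg/L.
Flow-weighted mixing gives C = (0.01065·1.8 + 1.9·0.038) / (0.01065 + 1.9) = 0.09137/1.911 = 0.04782 mg/L.

0.0478 mg/L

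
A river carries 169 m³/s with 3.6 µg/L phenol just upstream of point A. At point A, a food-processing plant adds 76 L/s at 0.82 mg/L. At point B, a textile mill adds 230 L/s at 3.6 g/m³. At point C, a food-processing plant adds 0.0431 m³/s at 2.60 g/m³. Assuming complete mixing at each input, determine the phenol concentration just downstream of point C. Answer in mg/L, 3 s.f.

3.6 µg/L = 0.0036 mg/L.
76 L/s = 0.076 m³/s.
After input A: C = (169·0.0036 + 0.076·0.82) / 169.1 = 0.003967 mg/L.
230 L/s = 0.23 m³/s.
After input B: C = (169.1·0.003967 + 0.23·3.6) / 169.3 = 0.008852 mg/L.
After input C: C = (169.3·0.008852 + 0.0431·2.6) / 169.3 = 0.009512 mg/L.

0.00951 mg/L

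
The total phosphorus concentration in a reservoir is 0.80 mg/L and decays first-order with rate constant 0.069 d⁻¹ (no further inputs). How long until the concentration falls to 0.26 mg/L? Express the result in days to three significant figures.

t = ln(C₀/C)/k = ln(0.80/0.26)/0.069 = 1.124/0.069 = 16.29 d.

16.3 d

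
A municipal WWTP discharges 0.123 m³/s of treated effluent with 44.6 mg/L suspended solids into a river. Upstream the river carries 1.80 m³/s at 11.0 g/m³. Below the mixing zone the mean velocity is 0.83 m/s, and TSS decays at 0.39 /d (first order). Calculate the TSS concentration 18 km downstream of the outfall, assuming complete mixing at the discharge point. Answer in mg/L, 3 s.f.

11.9 mg/L

After complete mixing, C₀ = (0.123·44.6 + 1.8·11) / 1.923 = 13.15 mg/L.
Travel time t = 1.8e+04 m / 0.83 m/s = 2.169e+04 s = 0.251 d.
C = 13.15·exp(−0.39·0.251) = 13.15·0.9067 = 11.92 mg/L.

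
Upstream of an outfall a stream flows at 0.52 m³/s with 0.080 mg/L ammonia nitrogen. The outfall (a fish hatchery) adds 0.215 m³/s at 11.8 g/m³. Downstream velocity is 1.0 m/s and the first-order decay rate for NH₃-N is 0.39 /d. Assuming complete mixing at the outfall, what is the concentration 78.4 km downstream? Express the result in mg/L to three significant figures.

After complete mixing, C₀ = (0.215·11.8 + 0.52·0.08) / 0.735 = 3.508 mg/L.
Travel time t = 7.84e+04 m / 1.0 m/s = 7.84e+04 s = 0.9074 d.
C = 3.508·exp(−0.39·0.9074) = 3.508·0.702 = 2.463 mg/L.

2.46 mg/L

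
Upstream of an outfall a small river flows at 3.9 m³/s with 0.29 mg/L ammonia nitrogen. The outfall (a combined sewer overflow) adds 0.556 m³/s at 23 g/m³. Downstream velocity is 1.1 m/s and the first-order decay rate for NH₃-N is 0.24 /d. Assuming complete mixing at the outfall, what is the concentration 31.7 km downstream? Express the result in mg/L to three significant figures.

2.88 mg/L

After complete mixing, C₀ = (0.556·23 + 3.9·0.29) / 4.456 = 3.124 mg/L.
Travel time t = 3.17e+04 m / 1.1 m/s = 2.882e+04 s = 0.3335 d.
C = 3.124·exp(−0.24·0.3335) = 3.124·0.9231 = 2.883 mg/L.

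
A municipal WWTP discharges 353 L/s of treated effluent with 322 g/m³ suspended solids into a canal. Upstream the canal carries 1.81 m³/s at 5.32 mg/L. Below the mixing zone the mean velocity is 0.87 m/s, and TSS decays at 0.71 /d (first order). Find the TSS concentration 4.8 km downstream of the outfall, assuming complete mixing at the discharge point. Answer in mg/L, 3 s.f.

353 L/s = 0.353 m³/s.
After complete mixing, C₀ = (0.353·322 + 1.81·5.32) / 2.163 = 57 mg/L.
Travel time t = 4800 m / 0.87 m/s = 5517 s = 0.06386 d.
C = 57·exp(−0.71·0.06386) = 57·0.9557 = 54.48 mg/L.

54.5 mg/L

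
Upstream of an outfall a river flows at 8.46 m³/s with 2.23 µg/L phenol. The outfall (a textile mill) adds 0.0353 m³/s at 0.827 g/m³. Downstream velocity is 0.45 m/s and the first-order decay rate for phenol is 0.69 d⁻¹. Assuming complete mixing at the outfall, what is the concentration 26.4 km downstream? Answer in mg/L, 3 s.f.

2.23 µg/L = 0.00223 mg/L.
After complete mixing, C₀ = (0.0353·0.827 + 8.46·0.00223) / 8.495 = 0.005657 mg/L.
Travel time t = 2.64e+04 m / 0.45 m/s = 5.867e+04 s = 0.679 d.
C = 0.005657·exp(−0.69·0.679) = 0.005657·0.6259 = 0.003541 mg/L.

0.00354 mg/L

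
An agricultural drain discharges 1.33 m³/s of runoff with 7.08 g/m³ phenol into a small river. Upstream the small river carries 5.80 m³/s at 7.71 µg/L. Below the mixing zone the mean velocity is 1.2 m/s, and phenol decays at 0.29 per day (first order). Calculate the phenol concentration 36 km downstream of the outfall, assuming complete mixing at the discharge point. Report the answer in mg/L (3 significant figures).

1.20 mg/L

7.71 µg/L = 0.00771 mg/L.
After complete mixing, C₀ = (1.33·7.08 + 5.8·0.00771) / 7.13 = 1.327 mg/L.
Travel time t = 3.6e+04 m / 1.2 m/s = 3e+04 s = 0.3472 d.
C = 1.327·exp(−0.29·0.3472) = 1.327·0.9042 = 1.2 mg/L.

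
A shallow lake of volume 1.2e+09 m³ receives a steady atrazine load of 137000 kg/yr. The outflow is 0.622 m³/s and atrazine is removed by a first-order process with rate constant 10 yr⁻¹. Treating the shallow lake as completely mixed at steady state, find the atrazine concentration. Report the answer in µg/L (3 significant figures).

Outflow Q = 0.622 m³/s × 3.156e+07 s/yr = 1.963e+07 m³/yr.
Steady-state CSTR mass balance: W = Q·C + k·V·C, so C = W/(Q + kV).
Q + kV = 1.963e+07 + 10·1.2e+09 = 1.202e+10 m³/yr.
C = 137000/1.202e+10 = 1.14e-05 kg/m³ = 0.0114 mg/L = 11.4 µg/L.

11.4 µg/L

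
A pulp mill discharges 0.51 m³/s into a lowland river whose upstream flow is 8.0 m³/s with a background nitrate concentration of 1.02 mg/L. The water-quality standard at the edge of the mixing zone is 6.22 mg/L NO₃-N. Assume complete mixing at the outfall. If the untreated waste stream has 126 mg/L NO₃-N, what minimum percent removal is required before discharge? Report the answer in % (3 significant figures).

30.3 %

Mass balance: 6.22·8.51 = 0.51·Cₑ + 8·1.02.
Cₑ = (52.93 − 8.16) / 0.51 = 87.79 mg/L.
Required removal = 1 − 87.79/126 = 30.33 %.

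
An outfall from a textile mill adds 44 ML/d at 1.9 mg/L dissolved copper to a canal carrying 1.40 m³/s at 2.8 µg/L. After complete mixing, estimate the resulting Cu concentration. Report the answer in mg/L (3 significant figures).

0.509 mg/L

44 ML/d = 0.5093 m³/s.
2.8 µg/L = 0.0028 mg/L.
Conservation of mass across the mixing zone: C = (0.5093·1.9 + 1.4·0.0028) / (0.5093 + 1.4) = 0.9715/1.909 = 0.5088 mg/L.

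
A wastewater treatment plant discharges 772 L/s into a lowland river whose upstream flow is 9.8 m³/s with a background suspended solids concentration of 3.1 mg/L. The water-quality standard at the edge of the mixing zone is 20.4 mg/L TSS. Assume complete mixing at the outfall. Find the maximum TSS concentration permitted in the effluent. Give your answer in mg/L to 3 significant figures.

772 L/s = 0.772 m³/s.
Mass balance: 20.4·10.57 = 0.772·Cₑ + 9.8·3.1.
Cₑ = (215.7 − 30.38) / 0.772 = 240 mg/L.

240 mg/L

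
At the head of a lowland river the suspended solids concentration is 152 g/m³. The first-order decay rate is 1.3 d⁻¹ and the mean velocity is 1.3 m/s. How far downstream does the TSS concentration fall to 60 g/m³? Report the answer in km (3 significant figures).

80.3 km

From C = C₀·e^(−kt), t = ln(C₀/C)/k = ln(152/60)/1.3 = 0.9295/1.3 = 0.715 d.
Distance = v·t = 1.3 m/s × 6.178e+04 s = 8.031e+04 m = 80.31 km.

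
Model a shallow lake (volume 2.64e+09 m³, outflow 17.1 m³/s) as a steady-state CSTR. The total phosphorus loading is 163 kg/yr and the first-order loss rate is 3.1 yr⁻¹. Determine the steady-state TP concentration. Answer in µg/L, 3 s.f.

0.0187 µg/L

Outflow Q = 17.1 m³/s × 3.156e+07 s/yr = 5.396e+08 m³/yr.
Steady-state CSTR mass balance: W = Q·C + k·V·C, so C = W/(Q + kV).
Q + kV = 5.396e+08 + 3.1·2.64e+09 = 8.724e+09 m³/yr.
C = 163/8.724e+09 = 1.868e-08 kg/m³ = 1.868e-05 mg/L = 0.01868 µg/L.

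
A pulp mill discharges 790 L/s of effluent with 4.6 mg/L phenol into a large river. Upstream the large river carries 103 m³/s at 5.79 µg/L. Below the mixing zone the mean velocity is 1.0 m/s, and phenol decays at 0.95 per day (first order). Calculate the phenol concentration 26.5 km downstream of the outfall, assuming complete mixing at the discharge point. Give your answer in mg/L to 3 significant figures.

0.0305 mg/L

790 L/s = 0.79 m³/s.
5.79 µg/L = 0.00579 mg/L.
After complete mixing, C₀ = (0.79·4.6 + 103·0.00579) / 103.8 = 0.04076 mg/L.
Travel time t = 2.65e+04 m / 1.0 m/s = 2.65e+04 s = 0.3067 d.
C = 0.04076·exp(−0.95·0.3067) = 0.04076·0.7472 = 0.03046 mg/L.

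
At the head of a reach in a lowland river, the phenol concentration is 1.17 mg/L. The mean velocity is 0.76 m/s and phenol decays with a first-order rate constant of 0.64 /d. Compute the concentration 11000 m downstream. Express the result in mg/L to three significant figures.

Travel time t = 11000 m / 0.76 m/s = 1.1e+04/0.76 = 1.447e+04 s = 0.1675 d.
First-order decay: C = 1.17·exp(−0.64·0.1675) = 1.17·0.8983 = 1.051 mg/L.

1.05 mg/L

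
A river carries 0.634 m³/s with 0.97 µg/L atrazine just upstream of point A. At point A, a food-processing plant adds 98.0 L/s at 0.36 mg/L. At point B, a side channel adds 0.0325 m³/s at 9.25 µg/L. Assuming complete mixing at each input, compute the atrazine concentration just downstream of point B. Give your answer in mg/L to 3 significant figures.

0.97 µg/L = 0.00097 mg/L.
98.0 L/s = 0.098 m³/s.
After input A: C = (0.634·0.00097 + 0.098·0.36) / 0.732 = 0.04904 mg/L.
9.25 µg/L = 0.00925 mg/L.
After input B: C = (0.732·0.04904 + 0.0325·0.00925) / 0.7645 = 0.04735 mg/L.

0.0473 mg/L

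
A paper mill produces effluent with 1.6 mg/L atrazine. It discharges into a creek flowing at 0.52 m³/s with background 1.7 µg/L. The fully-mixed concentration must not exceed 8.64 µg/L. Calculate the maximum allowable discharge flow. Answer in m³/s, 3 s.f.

0.00227 m³/s

1.7 µg/L = 0.0017 mg/L.
8.64 µg/L = 0.00864 mg/L.
Mass balance at complete mixing: C_std·(Q_w + Q_r) = Q_w·C_e + Q_r·C_b.
Rearranging, Q_w = Q_r·(C_std − C_b)/(C_e − C_std) = 0.52·(0.00864 − 0.0017) / (1.6 − 0.00864) = 0.002268 m³/s.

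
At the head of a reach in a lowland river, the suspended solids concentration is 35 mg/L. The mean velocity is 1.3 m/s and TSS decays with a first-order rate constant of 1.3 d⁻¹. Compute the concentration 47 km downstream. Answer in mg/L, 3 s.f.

20.3 mg/L

Travel time t = 47 km / 1.3 m/s = 4.7e+04/1.3 = 3.615e+04 s = 0.4184 d.
First-order decay: C = 35·exp(−1.3·0.4184) = 35·0.5804 = 20.32 mg/L.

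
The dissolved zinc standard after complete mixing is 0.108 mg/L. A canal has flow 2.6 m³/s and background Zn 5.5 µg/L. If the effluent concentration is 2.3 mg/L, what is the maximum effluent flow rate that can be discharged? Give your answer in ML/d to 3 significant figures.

10.5 ML/d

5.5 µg/L = 0.0055 mg/L.
Mass balance at complete mixing: C_std·(Q_w + Q_r) = Q_w·C_e + Q_r·C_b.
Rearranging, Q_w = Q_r·(C_std − C_b)/(C_e − C_std) = 2.6·(0.108 − 0.0055) / (2.3 − 0.108) = 0.1216 m³/s.
= 10.5 ML/d.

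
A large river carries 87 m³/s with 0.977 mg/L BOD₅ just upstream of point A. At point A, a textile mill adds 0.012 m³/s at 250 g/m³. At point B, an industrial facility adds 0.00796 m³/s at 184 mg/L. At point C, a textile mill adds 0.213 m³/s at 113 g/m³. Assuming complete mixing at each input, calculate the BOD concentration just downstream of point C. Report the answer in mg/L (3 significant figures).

1.30 mg/L

After input A: C = (87·0.977 + 0.012·250) / 87.01 = 1.011 mg/L.
After input B: C = (87.01·1.011 + 0.00796·184) / 87.02 = 1.028 mg/L.
After input C: C = (87.02·1.028 + 0.213·113) / 87.23 = 1.301 mg/L.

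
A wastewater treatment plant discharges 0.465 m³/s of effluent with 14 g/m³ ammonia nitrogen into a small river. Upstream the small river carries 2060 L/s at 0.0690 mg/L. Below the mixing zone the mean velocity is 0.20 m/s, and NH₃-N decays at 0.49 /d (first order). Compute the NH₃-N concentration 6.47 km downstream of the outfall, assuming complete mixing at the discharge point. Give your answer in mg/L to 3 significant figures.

2.19 mg/L

2060 L/s = 2.06 m³/s.
After complete mixing, C₀ = (0.465·14 + 2.06·0.069) / 2.525 = 2.635 mg/L.
Travel time t = 6470 m / 0.20 m/s = 3.235e+04 s = 0.3744 d.
C = 2.635·exp(−0.49·0.3744) = 2.635·0.8324 = 2.193 mg/L.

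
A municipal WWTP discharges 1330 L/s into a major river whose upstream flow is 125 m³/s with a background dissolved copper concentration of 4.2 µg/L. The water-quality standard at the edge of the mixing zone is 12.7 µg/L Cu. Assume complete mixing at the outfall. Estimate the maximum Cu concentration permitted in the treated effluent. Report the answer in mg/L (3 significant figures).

0.812 mg/L

1330 L/s = 1.33 m³/s.
4.2 µg/L = 0.0042 mg/L.
12.7 µg/L = 0.0127 mg/L.
Mass balance: 0.0127·126.3 = 1.33·Cₑ + 125·0.0042.
Cₑ = (1.604 − 0.525) / 1.33 = 0.8116 mg/L.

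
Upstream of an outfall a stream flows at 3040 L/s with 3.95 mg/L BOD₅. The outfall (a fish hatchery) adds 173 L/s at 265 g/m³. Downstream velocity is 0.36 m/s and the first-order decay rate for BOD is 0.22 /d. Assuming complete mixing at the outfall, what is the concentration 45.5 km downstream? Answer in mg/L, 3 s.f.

13.1 mg/L

173 L/s = 0.173 m³/s.
3040 L/s = 3.04 m³/s.
After complete mixing, C₀ = (0.173·265 + 3.04·3.95) / 3.213 = 18.01 mg/L.
Travel time t = 4.55e+04 m / 0.36 m/s = 1.264e+05 s = 1.463 d.
C = 18.01·exp(−0.22·1.463) = 18.01·0.7248 = 13.05 mg/L.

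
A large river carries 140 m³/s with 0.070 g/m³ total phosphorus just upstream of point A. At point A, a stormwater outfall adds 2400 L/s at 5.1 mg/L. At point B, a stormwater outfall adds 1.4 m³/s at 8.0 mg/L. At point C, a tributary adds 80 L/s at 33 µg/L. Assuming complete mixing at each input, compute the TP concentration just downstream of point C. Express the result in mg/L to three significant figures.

0.231 mg/L

2400 L/s = 2.4 m³/s.
After input A: C = (140·0.07 + 2.4·5.1) / 142.4 = 0.1548 mg/L.
After input B: C = (142.4·0.1548 + 1.4·8) / 143.8 = 0.2312 mg/L.
80 L/s = 0.08 m³/s.
33 µg/L = 0.033 mg/L.
After input C: C = (143.8·0.2312 + 0.08·0.033) / 143.9 = 0.231 mg/L.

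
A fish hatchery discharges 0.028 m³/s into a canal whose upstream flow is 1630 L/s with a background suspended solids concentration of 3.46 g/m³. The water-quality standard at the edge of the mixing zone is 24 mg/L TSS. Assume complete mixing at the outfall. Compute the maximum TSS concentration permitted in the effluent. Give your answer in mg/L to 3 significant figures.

1220 mg/L

1630 L/s = 1.63 m³/s.
Mass balance: 24·1.658 = 0.028·Cₑ + 1.63·3.46.
Cₑ = (39.79 − 5.64) / 0.028 = 1220 mg/L.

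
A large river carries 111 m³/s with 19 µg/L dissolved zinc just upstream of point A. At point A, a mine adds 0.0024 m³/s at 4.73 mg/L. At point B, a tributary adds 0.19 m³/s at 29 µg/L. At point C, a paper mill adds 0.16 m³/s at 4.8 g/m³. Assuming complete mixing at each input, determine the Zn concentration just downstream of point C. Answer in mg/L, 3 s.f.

0.0260 mg/L

19 µg/L = 0.019 mg/L.
After input A: C = (111·0.019 + 0.0024·4.73) / 111 = 0.0191 mg/L.
29 µg/L = 0.029 mg/L.
After input B: C = (111·0.0191 + 0.19·0.029) / 111.2 = 0.01912 mg/L.
After input C: C = (111.2·0.01912 + 0.16·4.8) / 111.4 = 0.02599 mg/L.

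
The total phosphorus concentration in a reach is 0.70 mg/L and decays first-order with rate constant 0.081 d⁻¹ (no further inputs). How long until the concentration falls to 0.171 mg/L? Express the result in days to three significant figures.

t = ln(C₀/C)/k = ln(0.70/0.171)/0.081 = 1.409/0.081 = 17.4 d.

17.4 d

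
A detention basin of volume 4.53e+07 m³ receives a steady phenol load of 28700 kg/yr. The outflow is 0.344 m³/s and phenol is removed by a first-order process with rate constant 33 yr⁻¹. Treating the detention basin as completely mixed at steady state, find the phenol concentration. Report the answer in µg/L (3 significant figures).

19.1 µg/L

Outflow Q = 0.344 m³/s × 3.156e+07 s/yr = 1.086e+07 m³/yr.
Steady-state CSTR mass balance: W = Q·C + k·V·C, so C = W/(Q + kV).
Q + kV = 1.086e+07 + 33·4.53e+07 = 1.506e+09 m³/yr.
C = 28700/1.506e+09 = 1.906e-05 kg/m³ = 0.01906 mg/L = 19.06 µg/L.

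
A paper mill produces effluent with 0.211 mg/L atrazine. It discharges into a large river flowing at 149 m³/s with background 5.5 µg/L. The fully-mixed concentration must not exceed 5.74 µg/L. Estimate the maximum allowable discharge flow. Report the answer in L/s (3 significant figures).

174 L/s

5.5 µg/L = 0.0055 mg/L.
5.74 µg/L = 0.00574 mg/L.
Mass balance at complete mixing: C_std·(Q_w + Q_r) = Q_w·C_e + Q_r·C_b.
Rearranging, Q_w = Q_r·(C_std − C_b)/(C_e − C_std) = 149·(0.00574 − 0.0055) / (0.211 − 0.00574) = 0.1742 m³/s.
= 174.2 L/s.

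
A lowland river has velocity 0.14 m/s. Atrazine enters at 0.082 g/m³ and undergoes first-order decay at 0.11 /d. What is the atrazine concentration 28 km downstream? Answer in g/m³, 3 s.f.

0.0636 g/m³

Travel time t = 28 km / 0.14 m/s = 2.8e+04/0.14 = 2e+05 s = 2.315 d.
First-order decay: C = 0.082·exp(−0.11·2.315) = 0.082·0.7752 = 0.06357 g/m³.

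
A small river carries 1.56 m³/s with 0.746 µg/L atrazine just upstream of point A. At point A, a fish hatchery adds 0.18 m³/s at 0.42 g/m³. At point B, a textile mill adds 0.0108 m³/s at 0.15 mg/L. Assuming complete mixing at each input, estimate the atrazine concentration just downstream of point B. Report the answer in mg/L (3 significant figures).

0.0448 mg/L

0.746 µg/L = 0.000746 mg/L.
After input A: C = (1.56·0.000746 + 0.18·0.42) / 1.74 = 0.04412 mg/L.
After input B: C = (1.74·0.04412 + 0.0108·0.15) / 1.751 = 0.04477 mg/L.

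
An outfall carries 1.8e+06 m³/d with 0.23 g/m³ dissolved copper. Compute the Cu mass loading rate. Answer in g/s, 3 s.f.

4.79 g/s

1.8e+06 m³/d = 20.83 m³/s.
Mass flux = Q·C = 20.83 m³/s × 0.23 g/m³ = 4.792 g/s.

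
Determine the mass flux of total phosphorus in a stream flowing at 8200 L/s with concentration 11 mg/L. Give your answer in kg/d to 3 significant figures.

8200 L/s = 8.2 m³/s.
Mass flux = Q·C = 8.2 m³/s × 11 g/m³ = 90.2 g/s.
= 90.2 g/s × 86.4 = 7793 kg/d.

7790 kg/d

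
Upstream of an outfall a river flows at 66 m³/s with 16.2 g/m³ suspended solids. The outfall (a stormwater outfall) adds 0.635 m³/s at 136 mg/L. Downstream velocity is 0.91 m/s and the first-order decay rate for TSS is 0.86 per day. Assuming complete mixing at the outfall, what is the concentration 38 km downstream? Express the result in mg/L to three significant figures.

After complete mixing, C₀ = (0.635·136 + 66·16.2) / 66.64 = 17.34 mg/L.
Travel time t = 3.8e+04 m / 0.91 m/s = 4.176e+04 s = 0.4833 d.
C = 17.34·exp(−0.86·0.4833) = 17.34·0.6599 = 11.44 mg/L.

11.4 mg/L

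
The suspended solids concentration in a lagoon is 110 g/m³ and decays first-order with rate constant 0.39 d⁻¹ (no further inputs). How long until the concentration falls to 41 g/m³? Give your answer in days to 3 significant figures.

2.53 d

t = ln(C₀/C)/k = ln(110/41)/0.39 = 0.9869/0.39 = 2.531 d.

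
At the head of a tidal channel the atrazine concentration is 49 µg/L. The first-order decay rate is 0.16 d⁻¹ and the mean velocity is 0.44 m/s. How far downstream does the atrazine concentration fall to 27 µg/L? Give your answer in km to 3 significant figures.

From C = C₀·e^(−kt), t = ln(C₀/C)/k = ln(49/27)/0.16 = 0.596/0.16 = 3.725 d.
Distance = v·t = 0.44 m/s × 3.218e+05 s = 1.416e+05 m = 141.6 km.

142 km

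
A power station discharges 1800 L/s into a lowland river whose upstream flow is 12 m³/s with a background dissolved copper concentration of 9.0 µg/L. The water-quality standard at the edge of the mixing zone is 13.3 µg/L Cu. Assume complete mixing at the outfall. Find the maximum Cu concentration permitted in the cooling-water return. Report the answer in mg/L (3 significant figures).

1800 L/s = 1.8 m³/s.
9.0 µg/L = 0.009 mg/L.
13.3 µg/L = 0.0133 mg/L.
Mass balance: 0.0133·13.8 = 1.8·Cₑ + 12·0.009.
Cₑ = (0.1835 − 0.108) / 1.8 = 0.04197 mg/L.

0.0420 mg/L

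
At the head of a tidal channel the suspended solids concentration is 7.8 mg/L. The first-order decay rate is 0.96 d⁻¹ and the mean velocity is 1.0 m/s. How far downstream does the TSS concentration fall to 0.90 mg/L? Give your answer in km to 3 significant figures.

From C = C₀·e^(−kt), t = ln(C₀/C)/k = ln(7.8/0.90)/0.96 = 2.159/0.96 = 2.249 d.
Distance = v·t = 1.0 m/s × 1.944e+05 s = 1.944e+05 m = 194.4 km.

194 km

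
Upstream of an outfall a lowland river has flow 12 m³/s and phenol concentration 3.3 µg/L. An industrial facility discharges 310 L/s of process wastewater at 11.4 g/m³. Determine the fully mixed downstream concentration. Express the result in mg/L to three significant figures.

310 L/s = 0.31 m³/s.
3.3 µg/L = 0.0033 mg/L.
Conservation of mass across the mixing zone: C = (0.31·11.4 + 12·0.0033) / (0.31 + 12) = 3.574/12.31 = 0.2903 mg/L.

0.290 mg/L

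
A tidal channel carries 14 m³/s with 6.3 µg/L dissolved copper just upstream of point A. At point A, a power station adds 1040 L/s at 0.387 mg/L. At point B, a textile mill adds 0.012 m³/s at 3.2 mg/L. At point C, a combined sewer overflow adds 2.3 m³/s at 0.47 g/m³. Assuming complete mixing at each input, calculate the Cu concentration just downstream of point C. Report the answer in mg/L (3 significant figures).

0.0928 mg/L

6.3 µg/L = 0.0063 mg/L.
1040 L/s = 1.04 m³/s.
After input A: C = (14·0.0063 + 1.04·0.387) / 15.04 = 0.03263 mg/L.
After input B: C = (15.04·0.03263 + 0.012·3.2) / 15.05 = 0.03515 mg/L.
After input C: C = (15.05·0.03515 + 2.3·0.47) / 17.35 = 0.09279 mg/L.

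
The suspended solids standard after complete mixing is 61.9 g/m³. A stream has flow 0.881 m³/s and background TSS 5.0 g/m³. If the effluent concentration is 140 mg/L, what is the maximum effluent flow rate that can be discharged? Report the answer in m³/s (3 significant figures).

Mass balance at complete mixing: C_std·(Q_w + Q_r) = Q_w·C_e + Q_r·C_b.
Rearranging, Q_w = Q_r·(C_std − C_b)/(C_e − C_std) = 0.881·(61.9 − 5) / (140 − 61.9) = 0.6419 m³/s.

0.642 m³/s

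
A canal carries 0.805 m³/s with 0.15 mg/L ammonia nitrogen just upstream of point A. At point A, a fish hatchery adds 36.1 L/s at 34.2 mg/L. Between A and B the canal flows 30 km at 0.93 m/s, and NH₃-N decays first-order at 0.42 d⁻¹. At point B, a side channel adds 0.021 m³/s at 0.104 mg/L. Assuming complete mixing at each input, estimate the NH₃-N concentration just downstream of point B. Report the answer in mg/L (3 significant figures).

1.35 mg/L

36.1 L/s = 0.0361 m³/s.
After input A: C = (0.805·0.15 + 0.0361·34.2) / 0.8411 = 1.611 mg/L.
Over the 30 km reach to input B (t = 3.226e+04 s = 0.3734 d), decay gives C = 1.611·exp(−0.42·0.3734) = 1.378 mg/L.
After input B: C = (0.8411·1.378 + 0.021·0.104) / 0.8621 = 1.347 mg/L.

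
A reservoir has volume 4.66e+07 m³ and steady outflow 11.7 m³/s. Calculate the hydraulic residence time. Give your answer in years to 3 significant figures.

Q = 11.7 m³/s × 3.156e+07 s/yr = 3.692e+08 m³/yr.
Hydraulic residence time τ = V/Q = 4.66e+07/3.692e+08 = 0.1262 yr.

0.126 yr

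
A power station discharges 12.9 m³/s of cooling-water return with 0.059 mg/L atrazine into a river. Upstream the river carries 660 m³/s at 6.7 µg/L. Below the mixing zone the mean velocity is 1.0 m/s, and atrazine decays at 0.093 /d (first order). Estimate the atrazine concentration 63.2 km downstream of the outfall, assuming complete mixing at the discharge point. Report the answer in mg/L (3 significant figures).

6.7 µg/L = 0.0067 mg/L.
After complete mixing, C₀ = (12.9·0.059 + 660·0.0067) / 672.9 = 0.007703 mg/L.
Travel time t = 6.32e+04 m / 1.0 m/s = 6.32e+04 s = 0.7315 d.
C = 0.007703·exp(−0.093·0.7315) = 0.007703·0.9342 = 0.007196 mg/L.

0.00720 mg/L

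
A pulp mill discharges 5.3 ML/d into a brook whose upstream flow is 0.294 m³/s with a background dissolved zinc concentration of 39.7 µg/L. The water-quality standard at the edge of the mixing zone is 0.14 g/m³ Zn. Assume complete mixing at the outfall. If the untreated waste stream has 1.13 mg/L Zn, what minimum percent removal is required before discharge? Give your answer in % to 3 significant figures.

45.1 %

5.3 ML/d = 0.06134 m³/s.
39.7 µg/L = 0.0397 mg/L.
Mass balance: 0.14·0.3553 = 0.06134·Cₑ + 0.294·0.0397.
Cₑ = (0.04975 − 0.01167) / 0.06134 = 0.6207 mg/L.
Required removal = 1 − 0.6207/1.13 = 45.07 %.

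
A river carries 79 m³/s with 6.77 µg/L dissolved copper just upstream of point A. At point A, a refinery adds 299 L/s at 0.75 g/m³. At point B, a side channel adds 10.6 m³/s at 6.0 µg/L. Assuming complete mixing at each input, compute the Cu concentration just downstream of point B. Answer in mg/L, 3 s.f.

6.77 µg/L = 0.00677 mg/L.
299 L/s = 0.299 m³/s.
After input A: C = (79·0.00677 + 0.299·0.75) / 79.3 = 0.009572 mg/L.
6.0 µg/L = 0.006 mg/L.
After input B: C = (79.3·0.009572 + 10.6·0.006) / 89.9 = 0.009151 mg/L.

0.00915 mg/L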